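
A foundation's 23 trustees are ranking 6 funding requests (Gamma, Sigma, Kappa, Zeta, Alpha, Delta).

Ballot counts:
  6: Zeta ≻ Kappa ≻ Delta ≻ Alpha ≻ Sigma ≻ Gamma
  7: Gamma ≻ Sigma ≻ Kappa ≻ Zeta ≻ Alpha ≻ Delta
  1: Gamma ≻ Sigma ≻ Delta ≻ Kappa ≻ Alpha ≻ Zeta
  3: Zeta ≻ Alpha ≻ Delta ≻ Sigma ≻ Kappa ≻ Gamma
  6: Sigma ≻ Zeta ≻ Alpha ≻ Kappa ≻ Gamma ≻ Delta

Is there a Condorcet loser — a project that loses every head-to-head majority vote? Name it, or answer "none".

Pairwise majorities:
Gamma vs Sigma: 8 to 15, Sigma.
Gamma vs Kappa: 8 to 15, Kappa.
Gamma vs Zeta: 8 to 15, Zeta.
Gamma vs Alpha: Alpha, 15–8.
Gamma vs Delta: Gamma preferred on 7+1+6 = 14 ballots; Gamma wins 14–9.
Sigma vs Kappa: 7+1+3+6 = 17 for Sigma, 6 for Kappa — Sigma by 17–6.
Sigma vs Zeta: Sigma wins 14–9.
Sigma vs Alpha: Sigma is ranked higher on 7+1+6 = 14 ballots, Alpha on 9. Sigma wins 14–9.
Sigma vs Delta: Sigma wins 14–9.
Kappa–Zeta: Zeta 15–8.
Kappa vs Alpha: Kappa, 14–9.
Kappa vs Delta: 19 to 4, Kappa.
Zeta vs Alpha: Zeta is ranked higher on 6+7+3+6 = 22 ballots, Alpha on 1. Zeta wins 22–1.
Zeta vs Delta: Zeta, 22–1.
Alpha vs Delta: 16 to 7, Alpha.
Only Delta has no wins; Delta is the Condorcet loser.

Delta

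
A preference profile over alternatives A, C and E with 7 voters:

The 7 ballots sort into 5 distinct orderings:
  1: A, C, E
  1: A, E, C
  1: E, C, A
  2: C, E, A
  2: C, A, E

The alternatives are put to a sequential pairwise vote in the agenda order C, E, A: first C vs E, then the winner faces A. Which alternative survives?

Round 1: C vs E — 5–2, C advances.
Round 2: C vs A — 5–2, C advances.
C survives the agenda.

C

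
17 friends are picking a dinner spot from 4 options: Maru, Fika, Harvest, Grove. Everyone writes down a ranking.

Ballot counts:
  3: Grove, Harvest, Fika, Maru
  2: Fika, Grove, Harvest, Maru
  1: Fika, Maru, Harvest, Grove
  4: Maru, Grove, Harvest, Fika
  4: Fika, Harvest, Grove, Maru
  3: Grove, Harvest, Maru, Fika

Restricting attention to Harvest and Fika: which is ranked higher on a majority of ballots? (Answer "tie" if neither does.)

Ballots ranking Harvest above Fika: 3 + 4 + 3 = 10.
Ballots ranking Fika above Harvest: 17 − 10 = 7.
Harvest wins the head-to-head 10–7.

Harvest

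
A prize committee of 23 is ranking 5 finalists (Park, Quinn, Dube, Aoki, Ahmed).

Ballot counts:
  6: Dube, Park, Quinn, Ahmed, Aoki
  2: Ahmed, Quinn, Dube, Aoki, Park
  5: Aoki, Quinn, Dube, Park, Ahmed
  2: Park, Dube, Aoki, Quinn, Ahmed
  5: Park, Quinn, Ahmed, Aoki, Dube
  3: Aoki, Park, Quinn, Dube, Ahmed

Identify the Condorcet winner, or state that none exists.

Head-to-head results (23 jurors):
Park vs Quinn: Park, 16–7.
Park vs Dube: Dube, 13–10.
Park–Aoki: Park 13–10.
Park vs Ahmed: Park, 21–2.
Quinn vs Dube: Quinn wins 15–8.
Quinn vs Aoki: Quinn wins 13–10.
Quinn vs Ahmed: Quinn wins 21–2.
Dube vs Aoki: Aoki, 13–10.
Dube vs Ahmed: Dube wins 16–7.
Aoki vs Ahmed: Ahmed, 13–10.
Every nominee loses at least once (Park loses to Dube; Quinn loses to Park; Dube loses to Quinn; Aoki loses to Park; Ahmed loses to Park). The majority relation contains the cycle Park → Quinn → Dube → Park, so there is no Condorcet winner.

none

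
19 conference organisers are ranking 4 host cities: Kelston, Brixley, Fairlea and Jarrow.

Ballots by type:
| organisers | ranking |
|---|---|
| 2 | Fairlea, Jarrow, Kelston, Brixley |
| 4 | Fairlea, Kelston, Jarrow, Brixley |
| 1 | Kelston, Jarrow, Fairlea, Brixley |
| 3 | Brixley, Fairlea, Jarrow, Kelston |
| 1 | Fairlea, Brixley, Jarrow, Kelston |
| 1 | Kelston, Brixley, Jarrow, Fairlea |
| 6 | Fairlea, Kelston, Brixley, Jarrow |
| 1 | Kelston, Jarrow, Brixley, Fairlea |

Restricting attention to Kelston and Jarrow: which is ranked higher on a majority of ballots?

Kelston

Ballots ranking Kelston above Jarrow: 4 + 1 + 1 + 6 + 1 = 13.
Ballots ranking Jarrow above Kelston: 19 − 13 = 6.
Kelston wins the head-to-head 13–6.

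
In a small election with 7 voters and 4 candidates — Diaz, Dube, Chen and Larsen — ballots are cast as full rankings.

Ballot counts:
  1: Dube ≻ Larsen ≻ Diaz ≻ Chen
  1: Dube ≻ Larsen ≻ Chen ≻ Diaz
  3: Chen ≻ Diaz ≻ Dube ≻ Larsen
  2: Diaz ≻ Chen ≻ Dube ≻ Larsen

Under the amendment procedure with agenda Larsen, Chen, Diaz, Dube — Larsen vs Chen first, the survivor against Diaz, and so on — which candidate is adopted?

Chen

Round 1: Larsen vs Chen — 2–5, Chen advances.
Round 2: Chen vs Diaz — 4–3, Chen advances.
Round 3: Chen vs Dube — 5–2, Chen advances.
Chen survives the agenda.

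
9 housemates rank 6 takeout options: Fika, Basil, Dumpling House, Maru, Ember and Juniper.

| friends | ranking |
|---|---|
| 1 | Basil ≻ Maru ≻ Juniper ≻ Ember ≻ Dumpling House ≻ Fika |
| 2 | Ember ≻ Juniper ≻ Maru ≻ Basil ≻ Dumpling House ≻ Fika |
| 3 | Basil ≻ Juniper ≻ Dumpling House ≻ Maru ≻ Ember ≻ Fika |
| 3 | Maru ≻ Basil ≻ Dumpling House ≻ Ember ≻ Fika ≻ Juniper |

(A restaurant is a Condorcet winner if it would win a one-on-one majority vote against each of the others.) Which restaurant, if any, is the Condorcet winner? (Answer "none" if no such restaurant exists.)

Check each pair by majority over 9 ballots:
Fika vs Basil: Basil, 9–0.
Fika–Dumpling House: Dumpling House 9–0.
Fika vs Maru: Maru wins 9–0.
Fika vs Ember: Ember wins 9–0.
Fika vs Juniper: Juniper wins 6–3.
Basil vs Dumpling House: Basil wins 9–0.
Basil vs Maru: Maru, 5–4.
Basil vs Ember: Basil, 7–2.
Basil vs Juniper: Basil wins 7–2.
Dumpling House vs Maru: Maru wins 6–3.
Dumpling House–Ember: Dumpling House 6–3.
Dumpling House–Juniper: Juniper 6–3.
Maru–Ember: Maru 7–2.
Maru vs Juniper: Juniper wins 5–4.
Ember–Juniper: Ember 5–4.
No restaurant is unbeaten: Fika loses to Basil; Basil loses to Maru; Dumpling House loses to Basil; Maru loses to Juniper; Ember loses to Basil; Juniper loses to Basil. In particular Basil → Juniper → Maru → Basil is a majority cycle — no Condorcet winner exists.

none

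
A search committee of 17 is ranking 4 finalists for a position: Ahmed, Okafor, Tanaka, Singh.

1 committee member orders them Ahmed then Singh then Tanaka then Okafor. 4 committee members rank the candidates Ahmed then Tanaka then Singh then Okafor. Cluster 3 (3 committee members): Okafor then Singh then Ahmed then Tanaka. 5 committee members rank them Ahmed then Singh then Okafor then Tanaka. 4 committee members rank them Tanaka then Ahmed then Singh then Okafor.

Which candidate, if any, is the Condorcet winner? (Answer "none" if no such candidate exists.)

Ahmed

Check each pair by majority over 17 ballots:
Ahmed vs Okafor: 14 to 3, Ahmed.
Ahmed vs Tanaka: Ahmed preferred on 1+4+3+5 = 13 ballots; Ahmed wins 13–4.
Ahmed vs Singh: 1+4+5+4 = 14 for Ahmed, 3 for Singh — Ahmed by 14–3.
Okafor vs Tanaka: Okafor is ranked higher on 3+5 = 8 ballots, Tanaka on 9. Tanaka wins 9–8.
Okafor vs Singh: 3 to 14, Singh.
Tanaka vs Singh: 4+4 = 8 for Tanaka, 9 for Singh — Singh by 9–8.
Ahmed beats each of Okafor, Tanaka, Singh — Ahmed is the Condorcet winner.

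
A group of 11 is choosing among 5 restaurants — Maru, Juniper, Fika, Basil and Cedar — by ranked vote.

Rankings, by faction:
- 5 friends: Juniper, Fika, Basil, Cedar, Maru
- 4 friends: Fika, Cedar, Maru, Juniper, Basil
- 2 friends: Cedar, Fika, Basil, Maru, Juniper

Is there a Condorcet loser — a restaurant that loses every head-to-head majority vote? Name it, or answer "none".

none

Pairwise majorities:
Maru vs Juniper: Maru, 6–5.
Maru vs Fika: 0 to 11, Fika.
Maru vs Basil: Maru preferred on 4 ballots; Basil wins 7–4.
Maru vs Cedar: Maru preferred on 0 ballots; Cedar wins 11–0.
Juniper vs Fika: 5 to 6, Fika.
Juniper vs Basil: Juniper wins 9–2.
Juniper–Cedar: Cedar 6–5.
Fika vs Basil: Fika wins 11–0.
Fika vs Cedar: Fika, 9–2.
Basil vs Cedar: 5 to 6, Cedar.
Each restaurant has at least one pairwise win (Maru beats Juniper; Juniper beats Basil; Fika beats Maru; Basil beats Maru; Cedar beats Maru) — no Condorcet loser.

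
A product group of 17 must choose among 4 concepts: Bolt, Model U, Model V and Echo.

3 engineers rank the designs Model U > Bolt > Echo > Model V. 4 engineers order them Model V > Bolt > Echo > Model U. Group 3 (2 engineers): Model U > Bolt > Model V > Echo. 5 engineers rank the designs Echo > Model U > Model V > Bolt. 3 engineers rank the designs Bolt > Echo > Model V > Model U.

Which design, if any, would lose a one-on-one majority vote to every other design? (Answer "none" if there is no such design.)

Head-to-head results (17 engineers):
Bolt vs Model U: 7 to 10, Model U.
Bolt vs Model V: Model V wins 9–8.
Bolt vs Echo: Bolt wins 12–5.
Model U vs Model V: 10 to 7, Model U.
Model U vs Echo: Echo, 12–5.
Model V vs Echo: Echo, 11–6.
No design is winless: Bolt beats Echo; Model U beats Bolt; Model V beats Bolt; Echo beats Model U. There is no Condorcet loser.

none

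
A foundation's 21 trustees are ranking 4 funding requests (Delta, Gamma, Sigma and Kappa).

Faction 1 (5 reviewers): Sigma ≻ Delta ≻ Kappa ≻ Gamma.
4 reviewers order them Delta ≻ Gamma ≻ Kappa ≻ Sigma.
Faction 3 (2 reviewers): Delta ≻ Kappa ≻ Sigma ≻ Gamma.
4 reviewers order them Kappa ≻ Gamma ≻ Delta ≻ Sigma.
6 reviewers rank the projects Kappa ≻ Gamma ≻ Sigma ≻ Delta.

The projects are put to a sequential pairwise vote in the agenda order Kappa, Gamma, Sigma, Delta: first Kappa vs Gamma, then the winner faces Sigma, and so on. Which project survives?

Delta

Round 1: Kappa vs Gamma — 17–4, Kappa advances.
Round 2: Kappa vs Sigma — 16–5, Kappa advances.
Round 3: Kappa vs Delta — 10–11, Delta advances.
Delta survives the agenda.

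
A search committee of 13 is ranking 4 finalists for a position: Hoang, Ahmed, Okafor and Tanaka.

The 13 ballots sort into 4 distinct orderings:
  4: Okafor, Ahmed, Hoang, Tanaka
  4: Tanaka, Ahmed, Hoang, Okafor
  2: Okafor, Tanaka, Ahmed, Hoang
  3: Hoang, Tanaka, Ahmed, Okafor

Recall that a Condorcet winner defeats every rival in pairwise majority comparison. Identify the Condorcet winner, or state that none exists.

none

Pairwise majorities:
Hoang–Ahmed: Ahmed 10–3.
Hoang vs Okafor: Hoang wins 7–6.
Hoang vs Tanaka: Hoang wins 7–6.
Ahmed vs Okafor: Ahmed wins 7–6.
Ahmed vs Tanaka: Tanaka wins 9–4.
Okafor vs Tanaka: Tanaka, 7–6.
Every candidate loses at least once (Hoang loses to Ahmed; Ahmed loses to Tanaka; Okafor loses to Hoang; Tanaka loses to Hoang). The majority relation contains the cycle Hoang > Tanaka > Ahmed > Hoang, so there is no Condorcet winner.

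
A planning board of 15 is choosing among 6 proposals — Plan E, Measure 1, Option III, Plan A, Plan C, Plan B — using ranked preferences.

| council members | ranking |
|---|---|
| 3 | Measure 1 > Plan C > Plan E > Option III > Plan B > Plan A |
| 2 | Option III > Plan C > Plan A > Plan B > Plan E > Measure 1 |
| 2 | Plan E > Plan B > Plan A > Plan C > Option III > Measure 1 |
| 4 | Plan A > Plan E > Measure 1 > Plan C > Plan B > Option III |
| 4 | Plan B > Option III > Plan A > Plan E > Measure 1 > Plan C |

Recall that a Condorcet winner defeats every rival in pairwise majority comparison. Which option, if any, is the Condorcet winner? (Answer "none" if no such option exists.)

none

Check each pair by majority over 15 ballots:
Plan E vs Measure 1: Plan E, 12–3.
Plan E–Option III: Plan E 9–6.
Plan E vs Plan A: Plan A, 10–5.
Plan E vs Plan C: Plan E wins 10–5.
Plan E vs Plan B: Plan E wins 9–6.
Measure 1 vs Option III: Option III wins 8–7.
Measure 1–Plan A: Plan A 12–3.
Measure 1–Plan C: Measure 1 11–4.
Measure 1–Plan B: Plan B 8–7.
Option III–Plan A: Option III 9–6.
Option III vs Plan C: Plan C wins 9–6.
Option III–Plan B: Plan B 10–5.
Plan A vs Plan C: Plan A wins 10–5.
Plan A–Plan B: Plan B 9–6.
Plan C–Plan B: Plan C 9–6.
Every option loses at least once (Plan E loses to Plan A; Measure 1 loses to Plan E; Option III loses to Plan E; Plan A loses to Option III; Plan C loses to Plan E; Plan B loses to Plan E). The majority relation contains the cycle Plan E > Option III > Plan A > Plan E, so there is no Condorcet winner.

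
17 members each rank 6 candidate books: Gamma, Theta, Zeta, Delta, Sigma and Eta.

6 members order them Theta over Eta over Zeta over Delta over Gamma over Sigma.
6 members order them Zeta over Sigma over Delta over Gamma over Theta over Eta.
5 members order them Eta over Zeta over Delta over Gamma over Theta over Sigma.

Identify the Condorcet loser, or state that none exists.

Head-to-head results (17 members):
Gamma–Theta: Gamma 11–6.
Gamma–Zeta: Zeta 17–0.
Gamma vs Delta: Delta, 17–0.
Gamma vs Sigma: Gamma, 11–6.
Gamma–Eta: Eta 11–6.
Theta vs Zeta: 6 for Theta, 11 for Zeta — Zeta by 11–6.
Theta–Delta: Delta 11–6.
Theta vs Sigma: 11 to 6, Theta.
Theta–Eta: Theta 12–5.
Zeta vs Delta: Zeta, 17–0.
Zeta vs Sigma: Zeta, 17–0.
Zeta vs Eta: 6 for Zeta, 11 for Eta — Eta by 11–6.
Delta vs Sigma: Delta, 11–6.
Delta vs Eta: Delta preferred on 6 ballots; Eta wins 11–6.
Sigma vs Eta: 6 for Sigma, 11 for Eta — Eta by 11–6.
Sigma is beaten in every head-to-head and is the Condorcet loser.

Sigma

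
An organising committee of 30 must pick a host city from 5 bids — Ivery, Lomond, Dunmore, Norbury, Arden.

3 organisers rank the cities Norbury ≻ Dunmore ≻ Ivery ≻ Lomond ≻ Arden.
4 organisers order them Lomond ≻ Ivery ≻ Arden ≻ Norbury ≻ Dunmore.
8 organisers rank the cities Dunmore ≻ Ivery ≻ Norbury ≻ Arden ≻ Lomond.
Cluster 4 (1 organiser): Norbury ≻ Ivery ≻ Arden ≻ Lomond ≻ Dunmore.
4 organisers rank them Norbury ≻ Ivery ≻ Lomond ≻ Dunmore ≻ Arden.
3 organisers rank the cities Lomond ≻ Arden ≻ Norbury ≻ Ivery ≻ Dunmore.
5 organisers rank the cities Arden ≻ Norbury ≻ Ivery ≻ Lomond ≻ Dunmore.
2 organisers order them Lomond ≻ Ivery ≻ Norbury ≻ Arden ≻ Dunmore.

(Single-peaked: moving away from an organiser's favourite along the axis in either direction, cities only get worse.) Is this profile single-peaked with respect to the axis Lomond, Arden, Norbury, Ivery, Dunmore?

no

Axis positions: Lomond=1, Arden=2, Norbury=3, Ivery=4, Dunmore=5.
Cluster 1: ranking walks positions 3-5-4-1-2; Dunmore is ranked above Ivery even though Ivery lies between Dunmore and the peak Norbury on the axis — preferences dip and rise again. Not single-peaked.
Cluster 2: ranking walks positions 1-4-2-3-5; Ivery is ranked above Arden even though Arden lies between Ivery and the peak Lomond on the axis — preferences dip and rise again. Not single-peaked.
Cluster 3 (peak Dunmore at position 5): ranking walks positions 5-4-3-2-1, expanding outward from the peak — single-peaked.
Cluster 4 (peak Norbury at position 3): ranking walks positions 3-4-2-1-5, expanding outward from the peak — single-peaked.
Cluster 5: ranking walks positions 3-4-1-5-2; Lomond is ranked above Arden even though Arden lies between Lomond and the peak Norbury on the axis — preferences dip and rise again. Not single-peaked.
Cluster 6 (peak Lomond at position 1): ranking walks positions 1-2-3-4-5, expanding outward from the peak — single-peaked.
Cluster 7 (peak Arden at position 2): ranking walks positions 2-3-4-1-5, expanding outward from the peak — single-peaked.
Cluster 8: ranking walks positions 1-4-3-2-5; Ivery is ranked above Arden even though Arden lies between Ivery and the peak Lomond on the axis — preferences dip and rise again. Not single-peaked.
Cluster 1 violates single-peakedness, so the profile is not single-peaked on this axis.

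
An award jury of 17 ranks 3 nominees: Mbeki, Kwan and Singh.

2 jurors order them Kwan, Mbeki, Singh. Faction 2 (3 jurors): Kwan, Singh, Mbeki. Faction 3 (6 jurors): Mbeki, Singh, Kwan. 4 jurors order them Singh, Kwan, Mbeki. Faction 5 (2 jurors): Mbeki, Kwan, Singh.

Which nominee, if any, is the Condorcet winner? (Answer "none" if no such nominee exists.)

none

Pairwise majorities:
Mbeki–Kwan: Kwan 9–8.
Mbeki–Singh: Mbeki 10–7.
Kwan–Singh: Singh 10–7.
No nominee is unbeaten: Mbeki loses to Kwan; Kwan loses to Singh; Singh loses to Mbeki. In particular Mbeki → Singh → Kwan → Mbeki is a majority cycle — no Condorcet winner exists.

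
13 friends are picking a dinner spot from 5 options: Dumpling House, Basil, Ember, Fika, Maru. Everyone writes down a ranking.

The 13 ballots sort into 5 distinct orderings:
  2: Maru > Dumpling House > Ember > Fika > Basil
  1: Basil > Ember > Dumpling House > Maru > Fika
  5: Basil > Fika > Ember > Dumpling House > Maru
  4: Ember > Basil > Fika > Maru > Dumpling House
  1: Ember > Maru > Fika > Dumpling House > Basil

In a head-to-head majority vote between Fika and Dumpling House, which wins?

Fika

Ballots ranking Fika above Dumpling House: 5 + 4 + 1 = 10.
Ballots ranking Dumpling House above Fika: 13 − 10 = 3.
Fika wins the head-to-head 10–3.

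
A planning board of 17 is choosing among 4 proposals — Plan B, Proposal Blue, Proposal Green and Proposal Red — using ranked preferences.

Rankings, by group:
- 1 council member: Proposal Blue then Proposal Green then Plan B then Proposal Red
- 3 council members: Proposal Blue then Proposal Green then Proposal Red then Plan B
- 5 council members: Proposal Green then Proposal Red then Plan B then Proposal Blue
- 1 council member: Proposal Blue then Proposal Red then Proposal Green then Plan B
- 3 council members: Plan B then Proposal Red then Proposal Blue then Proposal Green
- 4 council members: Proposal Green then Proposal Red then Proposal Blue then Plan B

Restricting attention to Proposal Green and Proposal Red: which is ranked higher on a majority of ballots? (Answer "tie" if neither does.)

Proposal Green

Ballots ranking Proposal Green above Proposal Red: 1 + 3 + 5 + 4 = 13.
Ballots ranking Proposal Red above Proposal Green: 17 − 13 = 4.
Proposal Green wins the head-to-head 13–4.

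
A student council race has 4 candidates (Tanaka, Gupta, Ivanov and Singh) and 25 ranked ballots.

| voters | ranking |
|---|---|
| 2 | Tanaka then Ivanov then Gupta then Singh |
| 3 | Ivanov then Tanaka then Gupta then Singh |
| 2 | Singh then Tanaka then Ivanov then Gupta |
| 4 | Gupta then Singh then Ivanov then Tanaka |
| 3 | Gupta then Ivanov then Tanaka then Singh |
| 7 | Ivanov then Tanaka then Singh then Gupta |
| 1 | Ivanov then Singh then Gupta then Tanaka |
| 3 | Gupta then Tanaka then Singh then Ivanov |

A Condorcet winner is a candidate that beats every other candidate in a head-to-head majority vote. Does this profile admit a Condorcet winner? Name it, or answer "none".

Pairwise majorities:
Tanaka–Gupta: Tanaka 14–11.
Tanaka vs Ivanov: Ivanov, 18–7.
Tanaka vs Singh: Tanaka wins 18–7.
Gupta–Ivanov: Ivanov 15–10.
Gupta–Singh: Gupta 15–10.
Ivanov–Singh: Ivanov 16–9.
Ivanov defeats every rival head-to-head and is the Condorcet winner.

Ivanov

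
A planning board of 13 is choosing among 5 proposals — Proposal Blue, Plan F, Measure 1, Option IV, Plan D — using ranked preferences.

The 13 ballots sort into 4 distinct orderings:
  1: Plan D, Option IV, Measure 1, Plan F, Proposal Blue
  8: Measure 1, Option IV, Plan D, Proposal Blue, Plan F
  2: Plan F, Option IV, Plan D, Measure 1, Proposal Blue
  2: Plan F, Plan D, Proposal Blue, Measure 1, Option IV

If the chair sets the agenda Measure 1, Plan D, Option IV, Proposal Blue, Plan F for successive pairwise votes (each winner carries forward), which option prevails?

Measure 1

Round 1: Measure 1 vs Plan D — 8–5, Measure 1 advances.
Round 2: Measure 1 vs Option IV — 10–3, Measure 1 advances.
Round 3: Measure 1 vs Proposal Blue — 11–2, Measure 1 advances.
Round 4: Measure 1 vs Plan F — 9–4, Measure 1 advances.
The agenda winner is Measure 1.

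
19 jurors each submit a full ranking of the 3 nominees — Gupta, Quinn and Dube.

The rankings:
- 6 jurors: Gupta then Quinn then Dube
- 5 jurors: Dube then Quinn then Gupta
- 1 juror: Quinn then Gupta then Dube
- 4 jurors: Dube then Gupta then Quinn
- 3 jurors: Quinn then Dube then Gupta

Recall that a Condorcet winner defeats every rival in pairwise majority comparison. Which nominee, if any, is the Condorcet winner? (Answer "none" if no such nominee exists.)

Check each pair by majority over 19 ballots:
Gupta–Quinn: Gupta 10–9.
Gupta vs Dube: Dube, 12–7.
Quinn vs Dube: Quinn wins 10–9.
Every nominee loses at least once (Gupta loses to Dube; Quinn loses to Gupta; Dube loses to Quinn). The majority relation contains the cycle Gupta → Quinn → Dube → Gupta, so there is no Condorcet winner.

none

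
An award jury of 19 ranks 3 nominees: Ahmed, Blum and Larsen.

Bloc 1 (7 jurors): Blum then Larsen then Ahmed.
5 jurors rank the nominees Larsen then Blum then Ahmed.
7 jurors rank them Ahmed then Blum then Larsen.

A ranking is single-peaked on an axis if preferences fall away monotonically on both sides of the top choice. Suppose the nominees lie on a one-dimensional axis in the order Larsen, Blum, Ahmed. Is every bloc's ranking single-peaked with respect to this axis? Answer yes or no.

yes

Axis positions: Larsen=1, Blum=2, Ahmed=3.
Bloc 1 (peak Blum at position 2): ranking walks positions 2-1-3, expanding outward from the peak — single-peaked.
Bloc 2 (peak Larsen at position 1): ranking walks positions 1-2-3, expanding outward from the peak — single-peaked.
Bloc 3 (peak Ahmed at position 3): ranking walks positions 3-2-1, expanding outward from the peak — single-peaked.
Every ranking is single-peaked on this axis.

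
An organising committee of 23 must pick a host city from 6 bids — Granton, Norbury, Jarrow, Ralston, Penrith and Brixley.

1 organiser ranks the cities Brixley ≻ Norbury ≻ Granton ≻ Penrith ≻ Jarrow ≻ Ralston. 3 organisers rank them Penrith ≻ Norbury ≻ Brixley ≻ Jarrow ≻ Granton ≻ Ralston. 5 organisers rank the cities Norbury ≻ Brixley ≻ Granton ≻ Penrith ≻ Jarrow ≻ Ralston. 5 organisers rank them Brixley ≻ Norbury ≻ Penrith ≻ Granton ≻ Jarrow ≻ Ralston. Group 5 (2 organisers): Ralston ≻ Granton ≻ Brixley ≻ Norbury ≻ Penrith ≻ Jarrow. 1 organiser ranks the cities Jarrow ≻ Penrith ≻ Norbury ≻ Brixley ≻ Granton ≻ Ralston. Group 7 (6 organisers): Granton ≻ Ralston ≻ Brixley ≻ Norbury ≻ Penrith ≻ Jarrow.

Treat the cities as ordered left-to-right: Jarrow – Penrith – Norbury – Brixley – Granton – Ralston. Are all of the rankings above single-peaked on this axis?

Axis positions: Jarrow=1, Penrith=2, Norbury=3, Brixley=4, Granton=5, Ralston=6.
Group 1 (peak Brixley at position 4): ranking walks positions 4-3-5-2-1-6, expanding outward from the peak — single-peaked.
Group 2 (peak Penrith at position 2): ranking walks positions 2-3-4-1-5-6, expanding outward from the peak — single-peaked.
Group 3 (peak Norbury at position 3): ranking walks positions 3-4-5-2-1-6, expanding outward from the peak — single-peaked.
Group 4 (peak Brixley at position 4): ranking walks positions 4-3-2-5-1-6, expanding outward from the peak — single-peaked.
Group 5 (peak Ralston at position 6): ranking walks positions 6-5-4-3-2-1, expanding outward from the peak — single-peaked.
Group 6 (peak Jarrow at position 1): ranking walks positions 1-2-3-4-5-6, expanding outward from the peak — single-peaked.
Group 7 (peak Granton at position 5): ranking walks positions 5-6-4-3-2-1, expanding outward from the peak — single-peaked.
Every ranking is single-peaked on this axis.

yes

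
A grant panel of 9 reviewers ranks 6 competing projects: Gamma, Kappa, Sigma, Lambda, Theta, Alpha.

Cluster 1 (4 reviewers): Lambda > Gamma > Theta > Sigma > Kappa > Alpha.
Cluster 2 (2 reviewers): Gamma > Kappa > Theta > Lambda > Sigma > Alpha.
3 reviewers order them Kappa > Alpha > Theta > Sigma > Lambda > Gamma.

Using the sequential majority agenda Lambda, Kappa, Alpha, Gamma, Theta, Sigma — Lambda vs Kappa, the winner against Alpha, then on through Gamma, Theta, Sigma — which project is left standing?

Round 1: Lambda vs Kappa — 4–5, Kappa advances.
Round 2: Kappa vs Alpha — 9–0, Kappa advances.
Round 3: Kappa vs Gamma — 3–6, Gamma advances.
Round 4: Gamma vs Theta — 6–3, Gamma advances.
Round 5: Gamma vs Sigma — 6–3, Gamma advances.
The agenda winner is Gamma.

Gamma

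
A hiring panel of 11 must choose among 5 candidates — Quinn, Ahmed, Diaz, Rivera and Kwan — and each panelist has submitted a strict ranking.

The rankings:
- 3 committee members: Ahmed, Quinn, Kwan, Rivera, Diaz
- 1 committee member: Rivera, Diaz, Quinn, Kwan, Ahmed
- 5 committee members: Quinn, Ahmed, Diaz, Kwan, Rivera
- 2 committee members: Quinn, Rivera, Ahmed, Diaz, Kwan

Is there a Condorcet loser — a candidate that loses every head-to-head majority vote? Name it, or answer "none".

Pairwise majorities:
Quinn vs Ahmed: Quinn, 8–3.
Quinn vs Diaz: Quinn preferred on 3+5+2 = 10 ballots; Quinn wins 10–1.
Quinn vs Rivera: 3+5+2 = 10 for Quinn, 1 for Rivera — Quinn by 10–1.
Quinn vs Kwan: Quinn wins 11–0.
Ahmed–Diaz: Ahmed 10–1.
Ahmed vs Rivera: 3+5 = 8 for Ahmed, 3 for Rivera — Ahmed by 8–3.
Ahmed vs Kwan: Ahmed is ranked higher on 3+5+2 = 10 ballots, Kwan on 1. Ahmed wins 10–1.
Diaz vs Rivera: Rivera, 6–5.
Diaz vs Kwan: Diaz is ranked higher on 1+5+2 = 8 ballots, Kwan on 3. Diaz wins 8–3.
Rivera vs Kwan: Rivera preferred on 1+2 = 3 ballots; Kwan wins 8–3.
Each candidate has at least one pairwise win (Quinn beats Ahmed; Ahmed beats Diaz; Diaz beats Kwan; Rivera beats Diaz; Kwan beats Rivera) — no Condorcet loser.

none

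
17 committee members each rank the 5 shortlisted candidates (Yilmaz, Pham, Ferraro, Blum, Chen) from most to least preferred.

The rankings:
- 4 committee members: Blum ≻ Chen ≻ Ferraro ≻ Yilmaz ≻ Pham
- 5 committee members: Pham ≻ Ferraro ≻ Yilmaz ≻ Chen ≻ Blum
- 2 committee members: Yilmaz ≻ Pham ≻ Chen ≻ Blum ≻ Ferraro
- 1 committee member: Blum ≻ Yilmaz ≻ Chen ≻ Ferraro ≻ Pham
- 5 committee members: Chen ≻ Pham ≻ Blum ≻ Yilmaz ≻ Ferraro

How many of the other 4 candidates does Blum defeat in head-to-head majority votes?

Blum against each rival (17 committee members):
Blum–Yilmaz: Blum 10–7.
Blum vs Pham: Blum preferred on 4+1 = 5 ballots; Pham wins 12–5.
Blum–Ferraro: Blum 12–5.
Blum vs Chen: 4+1 = 5 for Blum, 12 for Chen — Chen by 12–5.
Blum beats Yilmaz, Ferraro; loses to Pham, Chen — 2 pairwise wins.

2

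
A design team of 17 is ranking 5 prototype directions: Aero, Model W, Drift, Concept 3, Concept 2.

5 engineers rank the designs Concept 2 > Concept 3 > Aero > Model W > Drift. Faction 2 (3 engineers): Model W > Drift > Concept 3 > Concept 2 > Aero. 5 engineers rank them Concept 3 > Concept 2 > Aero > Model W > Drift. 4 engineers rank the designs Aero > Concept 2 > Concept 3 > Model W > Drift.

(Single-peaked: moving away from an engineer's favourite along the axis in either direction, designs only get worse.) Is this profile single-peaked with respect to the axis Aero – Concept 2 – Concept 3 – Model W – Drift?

yes

Axis positions: Aero=1, Concept 2=2, Concept 3=3, Model W=4, Drift=5.
Faction 1 (peak Concept 2 at position 2): ranking walks positions 2-3-1-4-5, expanding outward from the peak — single-peaked.
Faction 2 (peak Model W at position 4): ranking walks positions 4-5-3-2-1, expanding outward from the peak — single-peaked.
Faction 3 (peak Concept 3 at position 3): ranking walks positions 3-2-1-4-5, expanding outward from the peak — single-peaked.
Faction 4 (peak Aero at position 1): ranking walks positions 1-2-3-4-5, expanding outward from the peak — single-peaked.
Every ranking is single-peaked on this axis.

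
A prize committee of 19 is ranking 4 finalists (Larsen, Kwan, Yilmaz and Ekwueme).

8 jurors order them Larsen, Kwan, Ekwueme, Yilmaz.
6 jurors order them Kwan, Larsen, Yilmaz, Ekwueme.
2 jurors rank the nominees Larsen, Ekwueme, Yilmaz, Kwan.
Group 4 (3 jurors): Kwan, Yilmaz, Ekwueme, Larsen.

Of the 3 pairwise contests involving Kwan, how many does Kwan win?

2

Kwan against each rival (19 jurors):
Kwan vs Larsen: 6+3 = 9 for Kwan, 10 for Larsen — Larsen by 10–9.
Kwan vs Yilmaz: Kwan is ranked higher on 8+6+3 = 17 ballots, Yilmaz on 2. Kwan wins 17–2.
Kwan–Ekwueme: Kwan 17–2.
Kwan beats Yilmaz, Ekwueme; loses to Larsen — 2 pairwise wins.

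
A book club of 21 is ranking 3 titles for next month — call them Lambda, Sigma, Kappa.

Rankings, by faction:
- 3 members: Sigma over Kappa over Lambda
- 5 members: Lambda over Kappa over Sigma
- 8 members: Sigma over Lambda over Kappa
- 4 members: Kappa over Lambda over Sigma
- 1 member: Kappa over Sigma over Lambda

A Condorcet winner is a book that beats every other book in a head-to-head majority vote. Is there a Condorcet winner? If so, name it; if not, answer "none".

Check each pair by majority over 21 ballots:
Lambda vs Sigma: Lambda is ranked higher on 5+4 = 9 ballots, Sigma on 12. Sigma wins 12–9.
Lambda vs Kappa: 5+8 = 13 for Lambda, 8 for Kappa — Lambda by 13–8.
Sigma vs Kappa: 11 to 10, Sigma.
Sigma wins every pairwise contest, so Sigma is the Condorcet winner.

Sigma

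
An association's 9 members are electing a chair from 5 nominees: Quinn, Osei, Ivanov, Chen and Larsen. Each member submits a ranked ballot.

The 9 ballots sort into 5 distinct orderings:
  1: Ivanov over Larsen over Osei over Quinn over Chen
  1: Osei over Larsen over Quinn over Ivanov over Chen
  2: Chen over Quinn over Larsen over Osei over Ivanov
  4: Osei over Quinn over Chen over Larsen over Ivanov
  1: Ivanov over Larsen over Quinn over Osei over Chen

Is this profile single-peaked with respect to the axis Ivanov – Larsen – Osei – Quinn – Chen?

Axis positions: Ivanov=1, Larsen=2, Osei=3, Quinn=4, Chen=5.
Cluster 1 (peak Ivanov at position 1): ranking walks positions 1-2-3-4-5, expanding outward from the peak — single-peaked.
Cluster 2 (peak Osei at position 3): ranking walks positions 3-2-4-1-5, expanding outward from the peak — single-peaked.
Cluster 3: ranking walks positions 5-4-2-3-1; Larsen is ranked above Osei even though Osei lies between Larsen and the peak Chen on the axis — preferences dip and rise again. Not single-peaked.
Cluster 4 (peak Osei at position 3): ranking walks positions 3-4-5-2-1, expanding outward from the peak — single-peaked.
Cluster 5: ranking walks positions 1-2-4-3-5; Quinn is ranked above Osei even though Osei lies between Quinn and the peak Ivanov on the axis — preferences dip and rise again. Not single-peaked.
Cluster 3 violates single-peakedness, so the profile is not single-peaked on this axis.

no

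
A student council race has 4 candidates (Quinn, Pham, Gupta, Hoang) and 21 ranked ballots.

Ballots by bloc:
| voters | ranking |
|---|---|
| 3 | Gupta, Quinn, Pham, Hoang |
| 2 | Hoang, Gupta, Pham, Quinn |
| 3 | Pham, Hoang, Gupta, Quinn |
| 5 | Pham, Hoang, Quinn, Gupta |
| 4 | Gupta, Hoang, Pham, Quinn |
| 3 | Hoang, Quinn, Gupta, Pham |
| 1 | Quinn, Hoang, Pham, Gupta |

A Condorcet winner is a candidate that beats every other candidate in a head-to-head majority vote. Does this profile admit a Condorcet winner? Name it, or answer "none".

Pairwise majorities:
Quinn vs Pham: Quinn preferred on 3+3+1 = 7 ballots; Pham wins 14–7.
Quinn vs Gupta: 5+3+1 = 9 for Quinn, 12 for Gupta — Gupta by 12–9.
Quinn vs Hoang: Quinn preferred on 3+1 = 4 ballots; Hoang wins 17–4.
Pham vs Gupta: Gupta, 12–9.
Pham vs Hoang: Pham wins 11–10.
Gupta vs Hoang: Hoang, 14–7.
Every candidate loses at least once (Quinn loses to Pham; Pham loses to Gupta; Gupta loses to Hoang; Hoang loses to Pham). The majority relation contains the cycle Pham > Hoang > Gupta > Pham, so there is no Condorcet winner.

none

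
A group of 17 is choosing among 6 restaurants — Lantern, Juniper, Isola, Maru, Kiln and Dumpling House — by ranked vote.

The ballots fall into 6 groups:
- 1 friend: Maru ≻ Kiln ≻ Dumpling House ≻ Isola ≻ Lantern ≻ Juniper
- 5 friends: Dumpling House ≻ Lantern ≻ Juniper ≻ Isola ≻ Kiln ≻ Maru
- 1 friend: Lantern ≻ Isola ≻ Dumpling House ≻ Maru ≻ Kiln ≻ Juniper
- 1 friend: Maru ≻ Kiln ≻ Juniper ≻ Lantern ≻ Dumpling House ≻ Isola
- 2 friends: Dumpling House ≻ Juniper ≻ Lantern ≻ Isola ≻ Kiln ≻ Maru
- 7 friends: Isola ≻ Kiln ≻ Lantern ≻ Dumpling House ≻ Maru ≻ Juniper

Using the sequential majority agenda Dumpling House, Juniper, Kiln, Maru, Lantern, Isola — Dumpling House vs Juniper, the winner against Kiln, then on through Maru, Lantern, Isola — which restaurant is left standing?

Round 1: Dumpling House vs Juniper — 16–1, Dumpling House advances.
Round 2: Dumpling House vs Kiln — 8–9, Kiln advances.
Round 3: Kiln vs Maru — 14–3, Kiln advances.
Round 4: Kiln vs Lantern — 9–8, Kiln advances.
Round 5: Kiln vs Isola — 2–15, Isola advances.
The agenda winner is Isola.

Isola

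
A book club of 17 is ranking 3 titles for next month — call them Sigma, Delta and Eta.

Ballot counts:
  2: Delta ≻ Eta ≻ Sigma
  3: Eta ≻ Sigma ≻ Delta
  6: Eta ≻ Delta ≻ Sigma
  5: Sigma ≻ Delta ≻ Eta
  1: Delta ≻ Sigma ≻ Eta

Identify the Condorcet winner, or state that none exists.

Head-to-head results (17 members):
Sigma vs Delta: Delta, 9–8.
Sigma–Eta: Eta 11–6.
Delta vs Eta: Eta wins 9–8.
Eta wins every pairwise contest, so Eta is the Condorcet winner.

Eta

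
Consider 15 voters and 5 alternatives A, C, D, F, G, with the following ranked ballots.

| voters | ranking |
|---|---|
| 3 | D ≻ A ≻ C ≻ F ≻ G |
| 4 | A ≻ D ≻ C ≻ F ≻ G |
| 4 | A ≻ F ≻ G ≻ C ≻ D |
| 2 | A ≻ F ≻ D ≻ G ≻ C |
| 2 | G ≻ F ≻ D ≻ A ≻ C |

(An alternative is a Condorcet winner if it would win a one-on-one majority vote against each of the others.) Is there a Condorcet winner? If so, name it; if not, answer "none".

Pairwise majorities:
A vs C: A, 15–0.
A vs D: A wins 10–5.
A vs F: A, 13–2.
A vs G: A, 13–2.
C–D: D 11–4.
C vs F: F, 8–7.
C vs G: G wins 8–7.
D vs F: F wins 8–7.
D–G: D 9–6.
F–G: F 13–2.
A beats each of C, D, F, G — A is the Condorcet winner.

A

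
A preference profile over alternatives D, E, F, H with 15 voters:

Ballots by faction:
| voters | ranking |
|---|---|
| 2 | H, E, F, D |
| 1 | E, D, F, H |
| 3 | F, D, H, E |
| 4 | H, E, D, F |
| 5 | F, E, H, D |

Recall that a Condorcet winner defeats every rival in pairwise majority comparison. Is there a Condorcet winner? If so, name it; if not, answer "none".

Pairwise majorities:
D vs E: D preferred on 3 ballots; E wins 12–3.
D vs F: 1+4 = 5 for D, 10 for F — F by 10–5.
D vs H: D preferred on 1+3 = 4 ballots; H wins 11–4.
E vs F: 2+1+4 = 7 for E, 8 for F — F by 8–7.
E vs H: 1+5 = 6 for E, 9 for H — H by 9–6.
F vs H: 9 to 6, F.
F beats each of D, E, H — F is the Condorcet winner.

F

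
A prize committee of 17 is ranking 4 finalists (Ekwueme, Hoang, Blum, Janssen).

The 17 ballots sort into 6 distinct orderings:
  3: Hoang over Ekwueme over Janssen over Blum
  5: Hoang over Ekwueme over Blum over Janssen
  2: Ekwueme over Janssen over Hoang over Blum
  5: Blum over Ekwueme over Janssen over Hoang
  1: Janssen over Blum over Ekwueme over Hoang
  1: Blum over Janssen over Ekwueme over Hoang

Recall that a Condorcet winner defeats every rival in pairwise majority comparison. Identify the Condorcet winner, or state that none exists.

Head-to-head results (17 jurors):
Ekwueme vs Hoang: Ekwueme is ranked higher on 2+5+1+1 = 9 ballots, Hoang on 8. Ekwueme wins 9–8.
Ekwueme vs Blum: 3+5+2 = 10 for Ekwueme, 7 for Blum — Ekwueme by 10–7.
Ekwueme vs Janssen: 15 to 2, Ekwueme.
Hoang vs Blum: Hoang preferred on 3+5+2 = 10 ballots; Hoang wins 10–7.
Hoang vs Janssen: 3+5 = 8 for Hoang, 9 for Janssen — Janssen by 9–8.
Blum vs Janssen: 11 to 6, Blum.
Ekwueme beats each of Hoang, Blum, Janssen — Ekwueme is the Condorcet winner.

Ekwueme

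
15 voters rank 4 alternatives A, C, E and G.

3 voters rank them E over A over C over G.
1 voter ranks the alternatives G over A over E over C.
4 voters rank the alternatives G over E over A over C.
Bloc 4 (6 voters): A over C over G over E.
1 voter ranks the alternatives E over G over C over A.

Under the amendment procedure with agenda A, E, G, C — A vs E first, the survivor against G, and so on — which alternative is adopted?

Round 1: A vs E — 7–8, E advances.
Round 2: E vs G — 4–11, G advances.
Round 3: G vs C — 6–9, C advances.
The agenda winner is C.

C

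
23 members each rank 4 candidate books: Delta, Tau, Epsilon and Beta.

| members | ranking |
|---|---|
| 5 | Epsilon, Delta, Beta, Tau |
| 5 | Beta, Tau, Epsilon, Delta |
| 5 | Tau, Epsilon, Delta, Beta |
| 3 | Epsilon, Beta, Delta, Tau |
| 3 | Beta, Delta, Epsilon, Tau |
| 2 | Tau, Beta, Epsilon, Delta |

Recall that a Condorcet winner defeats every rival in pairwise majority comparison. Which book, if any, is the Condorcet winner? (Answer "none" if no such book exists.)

none

Pairwise majorities:
Delta–Tau: Tau 12–11.
Delta–Epsilon: Epsilon 20–3.
Delta vs Beta: Beta wins 13–10.
Tau vs Epsilon: Tau wins 12–11.
Tau vs Beta: Beta wins 16–7.
Epsilon–Beta: Epsilon 13–10.
No book is unbeaten: Delta loses to Tau; Tau loses to Beta; Epsilon loses to Tau; Beta loses to Epsilon. In particular Tau → Epsilon → Beta → Tau is a majority cycle — no Condorcet winner exists.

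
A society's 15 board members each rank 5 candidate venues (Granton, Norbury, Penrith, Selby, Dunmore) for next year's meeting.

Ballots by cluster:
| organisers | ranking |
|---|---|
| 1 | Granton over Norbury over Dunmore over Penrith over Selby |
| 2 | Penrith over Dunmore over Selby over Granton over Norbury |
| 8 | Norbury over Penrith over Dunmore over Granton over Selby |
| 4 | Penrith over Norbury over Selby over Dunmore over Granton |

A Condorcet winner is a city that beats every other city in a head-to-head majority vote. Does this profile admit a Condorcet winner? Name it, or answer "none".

Head-to-head results (15 organisers):
Granton vs Norbury: Granton preferred on 1+2 = 3 ballots; Norbury wins 12–3.
Granton vs Penrith: 1 for Granton, 14 for Penrith — Penrith by 14–1.
Granton vs Selby: Granton preferred on 1+8 = 9 ballots; Granton wins 9–6.
Granton vs Dunmore: 1 for Granton, 14 for Dunmore — Dunmore by 14–1.
Norbury vs Penrith: 1+8 = 9 for Norbury, 6 for Penrith — Norbury by 9–6.
Norbury vs Selby: Norbury preferred on 1+8+4 = 13 ballots; Norbury wins 13–2.
Norbury vs Dunmore: 1+8+4 = 13 for Norbury, 2 for Dunmore — Norbury by 13–2.
Penrith vs Selby: Penrith is ranked higher on 1+2+8+4 = 15 ballots, Selby on 0. Penrith wins 15–0.
Penrith vs Dunmore: Penrith preferred on 2+8+4 = 14 ballots; Penrith wins 14–1.
Selby vs Dunmore: 4 for Selby, 11 for Dunmore — Dunmore by 11–4.
Only Norbury has no losses; Norbury is the Condorcet winner.

Norbury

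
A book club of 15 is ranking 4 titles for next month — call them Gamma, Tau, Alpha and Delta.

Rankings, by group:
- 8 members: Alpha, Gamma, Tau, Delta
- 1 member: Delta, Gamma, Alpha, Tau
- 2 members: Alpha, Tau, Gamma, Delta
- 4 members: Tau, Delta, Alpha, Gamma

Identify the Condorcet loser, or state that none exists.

Head-to-head results (15 members):
Gamma vs Tau: 9 to 6, Gamma.
Gamma vs Alpha: Gamma preferred on 1 ballot; Alpha wins 14–1.
Gamma vs Delta: Gamma wins 10–5.
Tau vs Alpha: 4 to 11, Alpha.
Tau vs Delta: Tau is ranked higher on 8+2+4 = 14 ballots, Delta on 1. Tau wins 14–1.
Alpha vs Delta: Alpha wins 10–5.
Only Delta has no wins; Delta is the Condorcet loser.

Delta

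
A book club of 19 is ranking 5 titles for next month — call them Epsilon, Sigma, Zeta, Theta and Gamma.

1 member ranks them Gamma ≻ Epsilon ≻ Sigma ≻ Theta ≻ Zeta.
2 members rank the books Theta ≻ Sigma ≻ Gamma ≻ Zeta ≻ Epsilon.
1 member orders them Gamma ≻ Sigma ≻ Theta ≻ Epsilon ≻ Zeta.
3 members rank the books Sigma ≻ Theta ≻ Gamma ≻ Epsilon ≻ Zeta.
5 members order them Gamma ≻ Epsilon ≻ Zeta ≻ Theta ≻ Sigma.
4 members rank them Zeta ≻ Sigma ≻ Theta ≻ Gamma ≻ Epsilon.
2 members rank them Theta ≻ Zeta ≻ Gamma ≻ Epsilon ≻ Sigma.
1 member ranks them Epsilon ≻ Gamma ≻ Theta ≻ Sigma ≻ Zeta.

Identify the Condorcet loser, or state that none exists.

Head-to-head results (19 members):
Epsilon vs Sigma: Sigma, 10–9.
Epsilon vs Zeta: Epsilon wins 11–8.
Epsilon vs Theta: Theta wins 12–7.
Epsilon vs Gamma: 1 for Epsilon, 18 for Gamma — Gamma by 18–1.
Sigma–Zeta: Zeta 11–8.
Sigma vs Theta: Theta wins 10–9.
Sigma vs Gamma: Sigma preferred on 2+3+4 = 9 ballots; Gamma wins 10–9.
Zeta vs Theta: Theta, 10–9.
Zeta vs Gamma: Zeta is ranked higher on 4+2 = 6 ballots, Gamma on 13. Gamma wins 13–6.
Theta vs Gamma: 11 to 8, Theta.
Every book wins at least one matchup (Epsilon beats Zeta; Sigma beats Epsilon; Zeta beats Sigma; Theta beats Epsilon; Gamma beats Epsilon), so there is no Condorcet loser.

none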